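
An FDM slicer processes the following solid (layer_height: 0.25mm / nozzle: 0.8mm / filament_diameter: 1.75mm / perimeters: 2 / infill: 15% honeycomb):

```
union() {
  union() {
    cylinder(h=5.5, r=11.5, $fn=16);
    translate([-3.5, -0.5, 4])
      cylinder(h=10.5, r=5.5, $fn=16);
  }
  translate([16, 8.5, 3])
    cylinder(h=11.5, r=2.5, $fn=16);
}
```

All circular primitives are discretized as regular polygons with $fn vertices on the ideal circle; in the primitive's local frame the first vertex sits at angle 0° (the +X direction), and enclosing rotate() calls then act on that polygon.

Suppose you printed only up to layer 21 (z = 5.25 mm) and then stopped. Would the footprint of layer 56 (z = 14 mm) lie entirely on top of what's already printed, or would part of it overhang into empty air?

Compare the two slices. At z = 5.25: the r=11.5 cylinder gives a regular 16-gon of circumradius 11.5 (constant along its height) (area = (16/2)·11.500²·sin(360°/16) = 404.88 mm²); the cylinder at (-3.5, -0.5): section is a regular 16-gon, circumradius r=5.5 (area = (16/2)·5.500²·sin(360°/16) = 92.61 mm²); Combining (union): the r=5.5 cylinder at (-3.5, -0.5) lies entirely inside the r=11.5 cylinder, so the union is just the r=11.5 cylinder — area = 404.88 mm²; the r=2.5 cylinder at (16, 8.5) gives a regular 16-gon of circumradius 2.5 (constant along its height) (area = (16/2)·2.500²·sin(360°/16) = 19.13 mm²); Combining (union): the 2 present regions are separate (no shared area or edge), so areas and boundary lengths simply add and each stays a separate island — area = 424.01 mm². At z = 14: the cylinder does not reach this height (z outside [0, 5.5]); the r=5.5 cylinder at (-3.5, -0.5) contributes a regular 16-gon of circumradius 5.5 (area = (16/2)·5.500²·sin(360°/16) = 92.61 mm²); Combining (union): only the r=5.5 cylinder at (-3.5, -0.5) is present, so the union is just that shape — area = 92.61 mm²; the r=2.5 cylinder at (16, 8.5) gives a regular 16-gon of circumradius 2.5 (constant along its height) (area = (16/2)·2.500²·sin(360°/16) = 19.13 mm²); Combining (union): the 2 present regions are separate (no shared area or edge), so areas and boundary lengths simply add and each stays a separate island — area = 111.74 mm². Checking containment: the cross-section at z = 14 is a subset of the cross-section at z = 5.25.

entirely on top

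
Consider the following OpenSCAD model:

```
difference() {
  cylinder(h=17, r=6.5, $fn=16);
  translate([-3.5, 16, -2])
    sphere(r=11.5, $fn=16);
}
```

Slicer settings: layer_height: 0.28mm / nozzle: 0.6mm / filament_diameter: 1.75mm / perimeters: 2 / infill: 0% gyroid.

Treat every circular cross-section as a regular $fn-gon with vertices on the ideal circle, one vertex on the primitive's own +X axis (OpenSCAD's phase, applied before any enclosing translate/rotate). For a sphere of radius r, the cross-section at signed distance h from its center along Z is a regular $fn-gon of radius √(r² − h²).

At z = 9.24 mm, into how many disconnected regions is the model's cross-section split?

1

At z = 9.24 mm: the cylinder: section is a regular 16-gon, circumradius r=6.5; the r=11.5 sphere at (-3.5, 16) contributes a regular 16-gon of circumradius √(11.5²−11.24²) = 2.432; Taking the first minus the rest: starting from the r=6.5 cylinder, the r=11.5 sphere at (-3.5, 16) misses the remaining region (no effect) — 1 connected region. The result has 1 disconnected region.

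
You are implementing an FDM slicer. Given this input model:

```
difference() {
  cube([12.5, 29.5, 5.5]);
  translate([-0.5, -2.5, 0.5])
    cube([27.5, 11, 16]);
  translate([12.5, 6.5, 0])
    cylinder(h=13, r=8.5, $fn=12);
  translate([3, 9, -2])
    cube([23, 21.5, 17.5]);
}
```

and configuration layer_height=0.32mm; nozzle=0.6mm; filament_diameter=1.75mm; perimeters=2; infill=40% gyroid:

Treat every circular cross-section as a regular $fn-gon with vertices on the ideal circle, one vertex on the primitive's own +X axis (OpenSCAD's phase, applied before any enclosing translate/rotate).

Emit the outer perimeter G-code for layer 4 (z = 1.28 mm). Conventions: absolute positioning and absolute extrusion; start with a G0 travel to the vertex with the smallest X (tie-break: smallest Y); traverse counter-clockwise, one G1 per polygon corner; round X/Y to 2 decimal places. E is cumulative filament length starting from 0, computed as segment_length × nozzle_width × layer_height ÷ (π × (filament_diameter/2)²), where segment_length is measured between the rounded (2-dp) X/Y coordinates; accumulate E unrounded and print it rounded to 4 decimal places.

At z = 1.28 mm: the cube (footprint 12.5×29.5) is included at this height; the cube at (-0.5, -2.5) (footprint 27.5×11) is included at this height; the r=8.5 cylinder at (12.5, 6.5) contributes a regular 12-gon of circumradius 8.5; the 23×21.5 cube at (3, 9) contributes its full rectangle; Taking the first minus the rest: starting from the 12.5×29.5 cube, the 27.5×11 cube at (-0.5, -2.5) partially overlaps it — only the 106.25 mm² overlap (of its 302.50 mm²) is removed, clipping the outline; the r=8.5 cylinder at (12.5, 6.5) partially overlaps it — only the 37.72 mm² overlap (of its 216.75 mm²) is removed, clipping the outline; the 23×21.5 cube at (3, 9) partially overlaps it — only the 160.98 mm² overlap (of its 494.50 mm²) is removed, clipping the outline — 1 connected region. The outline is a single polygon with 6 vertices. Extrusion per mm of travel: 0.6 × 0.32 / (π × 0.875²) = 0.079824. Accumulating E over each segment gives final E = 4.0891.

G0 X0.00 Y8.50 Z1.28
G1 X4.54 Y8.50 E0.3624
G1 X4.67 Y9.00 E0.4036
G1 X3.00 Y9.00 E0.5369
G1 X3.00 Y29.50 E2.1733
G1 X0.00 Y29.50 E2.4128
G1 X0.00 Y8.50 E4.0891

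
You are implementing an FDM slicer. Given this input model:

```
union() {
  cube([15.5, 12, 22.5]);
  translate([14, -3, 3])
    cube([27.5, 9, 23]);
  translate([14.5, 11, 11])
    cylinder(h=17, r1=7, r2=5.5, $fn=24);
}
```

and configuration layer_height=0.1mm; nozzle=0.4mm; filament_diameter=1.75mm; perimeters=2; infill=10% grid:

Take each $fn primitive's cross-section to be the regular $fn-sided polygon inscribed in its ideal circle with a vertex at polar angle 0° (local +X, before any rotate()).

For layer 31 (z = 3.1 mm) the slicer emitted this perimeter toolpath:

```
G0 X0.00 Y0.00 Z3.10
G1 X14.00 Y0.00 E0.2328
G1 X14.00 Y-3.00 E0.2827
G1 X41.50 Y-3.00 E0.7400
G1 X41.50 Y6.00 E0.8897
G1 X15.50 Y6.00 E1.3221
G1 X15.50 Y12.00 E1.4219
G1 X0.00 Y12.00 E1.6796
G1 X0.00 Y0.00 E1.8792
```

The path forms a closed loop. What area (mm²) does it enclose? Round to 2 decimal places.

Apply the shoelace formula to the sequence of (X, Y) vertices; enclosed area = 424.50 mm².

424.50 mm²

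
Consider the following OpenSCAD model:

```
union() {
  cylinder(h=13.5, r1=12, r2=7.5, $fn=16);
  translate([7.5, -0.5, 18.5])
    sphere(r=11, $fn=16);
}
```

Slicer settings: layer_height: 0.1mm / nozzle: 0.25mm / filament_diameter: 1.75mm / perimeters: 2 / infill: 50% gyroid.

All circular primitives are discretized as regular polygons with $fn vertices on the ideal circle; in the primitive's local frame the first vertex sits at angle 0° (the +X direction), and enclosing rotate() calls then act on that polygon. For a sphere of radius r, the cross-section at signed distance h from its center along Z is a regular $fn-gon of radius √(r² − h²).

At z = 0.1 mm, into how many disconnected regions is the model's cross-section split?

At z = 0.1 mm: the cone contributes a regular 16-gon of circumradius 11.967 (interpolated between r1=12 and r2=7.5 at t=0.007); the sphere at (7.5, -0.5) is not intersected at this z (|z−center|=18.400 > r=11); Combining (union): only the cone is present, so the union is just that shape — 1 connected region. The result has 1 disconnected region.

1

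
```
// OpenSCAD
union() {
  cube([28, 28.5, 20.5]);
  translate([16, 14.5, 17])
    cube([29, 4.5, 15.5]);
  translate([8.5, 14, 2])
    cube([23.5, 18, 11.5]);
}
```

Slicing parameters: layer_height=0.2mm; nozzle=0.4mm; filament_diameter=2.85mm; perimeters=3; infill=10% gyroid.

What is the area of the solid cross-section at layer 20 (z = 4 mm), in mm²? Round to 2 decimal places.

At z = 4 mm: the 28×28.5 cube contributes its full rectangle (area 798.00 mm²); the cube at (16, 14.5) is not intersected at this z (z outside [17, 32.5]); the cube at (8.5, 14) (footprint 23.5×18) is included at this height (area 423.00 mm²); Taking the union: the regions partially overlap — summed areas 1221.00 mm² minus the doubly-counted overlap 282.75 mm² gives 938.25 mm² — area = 938.25 mm². Overall, the cross-section is a single solid region. Net area = 938.25 mm².

938.25 mm²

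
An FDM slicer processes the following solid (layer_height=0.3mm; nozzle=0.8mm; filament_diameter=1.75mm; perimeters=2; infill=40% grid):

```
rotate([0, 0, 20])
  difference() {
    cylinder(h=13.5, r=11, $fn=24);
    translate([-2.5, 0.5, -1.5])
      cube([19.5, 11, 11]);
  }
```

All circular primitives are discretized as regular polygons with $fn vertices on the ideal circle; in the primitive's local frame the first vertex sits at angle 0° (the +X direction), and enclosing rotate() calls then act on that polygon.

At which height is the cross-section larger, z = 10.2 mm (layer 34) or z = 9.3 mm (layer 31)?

Layer 34 (z = 10.2): the r=11 cylinder contributes a regular 24-gon of circumradius 11 (area = (24/2)·11.000²·sin(360°/24) = 375.81 mm²); the cube at (-2.5, 0.5) does not reach this height (z outside [-1.5, 9.5]); Taking the first minus the rest: none of the subtracted shapes is present at this height, so the r=11 cylinder is unchanged — area = 375.81 mm²; (rotated 20° about Z; rotation is an isometry so areas/perimeters/island counts are preserved). So its area = 375.81 mm². Layer 31 (z = 9.3): the r=11 cylinder contributes a regular 24-gon of circumradius 11 (area = (24/2)·11.000²·sin(360°/24) = 375.81 mm²); the cube at (-2.5, 0.5) is present — its section is the full 19.5×11 rectangle (area 214.50 mm²); After the difference (first − rest): starting from the r=11 cylinder (375.81 mm²), the 19.5×11 cube at (-2.5, 0.5) partially overlaps it — only the 114.31 mm² overlap (of its 214.50 mm²) is removed, clipping the outline — area = 261.50 mm²; (whole slice rotated 20° about Z — lengths, areas and connectivity unchanged). So its area = 261.50 mm². Layer 34 is larger (375.81 vs 261.50 mm²).

layer 34 (z = 10.2 mm)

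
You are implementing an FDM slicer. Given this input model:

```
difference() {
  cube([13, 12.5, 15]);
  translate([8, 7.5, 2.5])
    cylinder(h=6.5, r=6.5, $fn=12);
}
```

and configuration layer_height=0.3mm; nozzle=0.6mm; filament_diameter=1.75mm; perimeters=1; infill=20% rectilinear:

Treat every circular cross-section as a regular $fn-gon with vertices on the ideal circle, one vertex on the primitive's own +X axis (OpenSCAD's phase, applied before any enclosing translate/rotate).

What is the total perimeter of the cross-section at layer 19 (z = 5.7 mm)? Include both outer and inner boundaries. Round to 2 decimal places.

At z = 5.7 mm: the cube (footprint 13×12.5) is included at this height (perimeter 51.00 mm); the r=6.5 cylinder at (8, 7.5) contributes a regular 12-gon of circumradius 6.5 (perimeter = 2·12·6.500·sin(180°/12) = 40.38 mm); After the difference (first − rest): starting from the 13×12.5 cube, the r=6.5 cylinder at (8, 7.5) partially overlaps it — only the 112.12 mm² overlap (of its 126.75 mm²) is removed, clipping the outline — boundary = 58.84 mm. Overall, the cross-section has 2 separate islands. Total boundary length (outer) = 58.84 mm.

58.84 mm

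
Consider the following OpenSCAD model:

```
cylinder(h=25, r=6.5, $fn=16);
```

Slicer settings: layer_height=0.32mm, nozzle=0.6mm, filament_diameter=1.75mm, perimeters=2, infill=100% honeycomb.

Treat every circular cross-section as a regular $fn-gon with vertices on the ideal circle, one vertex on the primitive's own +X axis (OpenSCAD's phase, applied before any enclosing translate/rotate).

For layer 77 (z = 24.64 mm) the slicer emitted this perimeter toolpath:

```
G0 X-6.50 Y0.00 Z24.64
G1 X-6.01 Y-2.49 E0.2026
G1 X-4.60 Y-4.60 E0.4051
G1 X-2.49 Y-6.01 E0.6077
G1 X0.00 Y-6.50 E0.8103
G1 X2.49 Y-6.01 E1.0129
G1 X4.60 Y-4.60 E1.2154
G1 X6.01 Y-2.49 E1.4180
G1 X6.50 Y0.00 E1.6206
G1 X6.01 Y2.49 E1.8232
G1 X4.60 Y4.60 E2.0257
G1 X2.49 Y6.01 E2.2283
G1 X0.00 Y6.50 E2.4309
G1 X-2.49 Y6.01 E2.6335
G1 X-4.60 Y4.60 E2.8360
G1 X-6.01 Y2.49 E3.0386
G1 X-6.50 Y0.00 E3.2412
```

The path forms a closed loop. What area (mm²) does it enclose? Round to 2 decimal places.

129.51 mm²

Apply the shoelace formula to the sequence of (X, Y) vertices; enclosed area = 129.51 mm².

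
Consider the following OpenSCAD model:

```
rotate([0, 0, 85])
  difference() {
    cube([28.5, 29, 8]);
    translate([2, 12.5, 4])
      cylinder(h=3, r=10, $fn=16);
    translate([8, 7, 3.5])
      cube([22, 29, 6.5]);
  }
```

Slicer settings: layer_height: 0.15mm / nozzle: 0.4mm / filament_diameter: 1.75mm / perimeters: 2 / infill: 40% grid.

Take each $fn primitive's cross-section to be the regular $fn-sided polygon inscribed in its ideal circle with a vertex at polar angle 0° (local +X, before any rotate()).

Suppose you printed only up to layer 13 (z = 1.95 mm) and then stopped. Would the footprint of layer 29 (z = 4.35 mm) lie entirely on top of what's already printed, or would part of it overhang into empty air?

entirely on top

Compare the two slices. At z = 1.95: the cube is present — its section is the full 28.5×29 rectangle (area 826.50 mm²); the cylinder at (2, 12.5) does not reach this height (z outside [4, 7]); the cube at (8, 7) is not intersected at this z (z outside [3.5, 10]); After the difference (first − rest): none of the subtracted shapes is present at this height, so the 28.5×29 cube is unchanged — area = 826.50 mm²; (rotated 85° about Z; rotation is an isometry so areas/perimeters/island counts are preserved). At z = 4.35: the 28.5×29 cube contributes its full rectangle (area 826.50 mm²); the cylinder at (2, 12.5): section is a regular 16-gon, circumradius r=10 (area = (16/2)·10.000²·sin(360°/16) = 306.15 mm²); the cube at (8, 7) is present — its section is the full 22×29 rectangle (area 638.00 mm²); Subtracting the remaining from the first: starting from the 28.5×29 cube (826.50 mm²), the r=10 cylinder at (2, 12.5) partially overlaps it — only the 192.28 mm² overlap (of its 306.15 mm²) is removed, clipping the outline; the 22×29 cube at (8, 7) partially overlaps it — only the 411.44 mm² overlap (of its 638.00 mm²) is removed, clipping the outline — area = 222.78 mm²; (whole slice rotated 85° about Z — lengths, areas and connectivity unchanged). Checking containment: the cross-section at z = 4.35 is a subset of the cross-section at z = 1.95.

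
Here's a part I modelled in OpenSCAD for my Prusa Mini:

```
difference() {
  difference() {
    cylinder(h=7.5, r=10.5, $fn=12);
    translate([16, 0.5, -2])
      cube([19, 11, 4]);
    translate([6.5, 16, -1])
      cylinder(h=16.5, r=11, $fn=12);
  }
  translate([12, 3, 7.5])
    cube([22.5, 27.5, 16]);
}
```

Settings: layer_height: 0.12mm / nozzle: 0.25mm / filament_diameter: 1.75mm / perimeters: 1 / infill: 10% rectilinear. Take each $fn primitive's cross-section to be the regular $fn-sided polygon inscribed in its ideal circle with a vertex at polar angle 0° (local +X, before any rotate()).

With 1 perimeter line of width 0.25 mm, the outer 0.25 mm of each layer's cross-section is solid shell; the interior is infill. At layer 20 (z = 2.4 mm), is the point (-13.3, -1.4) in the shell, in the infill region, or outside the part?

outside

At z = 2.4 mm: the r=10.5 cylinder gives a regular 12-gon of circumradius 10.5 (constant along its height); the cube at (16, 0.5) is absent (z outside [-2, 2]); the cylinder at (6.5, 16): section is a regular 12-gon, circumradius r=11; After the difference (first − rest): starting from the r=10.5 cylinder, the r=11 cylinder at (6.5, 16) partially overlaps it — only the 30.29 mm² overlap (of its 363.00 mm²) is removed, clipping the outline — 1 connected region; the cube at (12, 3) is absent (z outside [7.5, 23.5]); After the difference (first − rest): none of the subtracted shapes is present at this height, so the result so far is unchanged — 1 connected region. Overall, the cross-section is a single solid region. The nearest boundary edge runs (-9.09, -5.25)→(-10.50, 0.00); distance from the point to it = 3.07 mm. The point is not inside any of the regions above, so it lies outside the cross-section (3.07 mm from the nearest boundary).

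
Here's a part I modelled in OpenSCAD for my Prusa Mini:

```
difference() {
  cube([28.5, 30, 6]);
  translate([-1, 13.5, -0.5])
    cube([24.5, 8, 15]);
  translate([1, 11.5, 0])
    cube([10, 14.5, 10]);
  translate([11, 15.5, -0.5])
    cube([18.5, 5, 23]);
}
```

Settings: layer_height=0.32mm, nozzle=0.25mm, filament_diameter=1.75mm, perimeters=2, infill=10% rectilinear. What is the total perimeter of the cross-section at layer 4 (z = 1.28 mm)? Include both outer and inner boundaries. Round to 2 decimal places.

177.00 mm

At z = 1.28 mm: the 28.5×30 cube contributes its full rectangle (perimeter 117.00 mm); the cube at (-1, 13.5) (footprint 24.5×8) is included at this height (perimeter 65.00 mm); the cube at (1, 11.5) (footprint 10×14.5) is included at this height (perimeter 49.00 mm); the cube at (11, 15.5) (footprint 18.5×5) is included at this height (perimeter 47.00 mm); Subtracting the remaining from the first: starting from the 28.5×30 cube, the 24.5×8 cube at (-1, 13.5) partially overlaps it — only the 188.00 mm² overlap (of its 196.00 mm²) is removed, clipping the outline; the 10×14.5 cube at (1, 11.5) partially overlaps it — only the 65.00 mm² overlap (of its 145.00 mm²) is removed, clipping the outline; the 18.5×5 cube at (11, 15.5) partially overlaps it — only the 25.00 mm² overlap (of its 92.50 mm²) is removed, clipping the outline — boundary = 177.00 mm. Overall, the cross-section has 2 separate islands. Total boundary length (outer) = 177.00 mm.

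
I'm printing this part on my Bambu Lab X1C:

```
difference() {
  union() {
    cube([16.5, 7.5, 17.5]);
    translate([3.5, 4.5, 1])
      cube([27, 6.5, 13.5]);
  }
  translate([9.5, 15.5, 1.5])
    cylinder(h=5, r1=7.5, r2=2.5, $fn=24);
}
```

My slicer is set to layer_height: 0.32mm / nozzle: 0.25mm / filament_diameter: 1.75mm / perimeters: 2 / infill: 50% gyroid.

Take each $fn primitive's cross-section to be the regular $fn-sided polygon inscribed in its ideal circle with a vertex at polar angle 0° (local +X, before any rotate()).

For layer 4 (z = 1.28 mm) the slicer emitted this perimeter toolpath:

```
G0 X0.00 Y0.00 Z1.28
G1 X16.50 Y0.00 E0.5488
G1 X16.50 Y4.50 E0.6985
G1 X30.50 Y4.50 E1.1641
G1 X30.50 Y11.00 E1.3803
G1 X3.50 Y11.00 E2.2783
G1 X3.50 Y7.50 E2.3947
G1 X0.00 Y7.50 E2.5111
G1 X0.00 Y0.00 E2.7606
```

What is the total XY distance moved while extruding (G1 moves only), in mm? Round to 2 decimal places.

83.00 mm

Sum the Euclidean lengths of each G1 segment: total = 83.00 mm.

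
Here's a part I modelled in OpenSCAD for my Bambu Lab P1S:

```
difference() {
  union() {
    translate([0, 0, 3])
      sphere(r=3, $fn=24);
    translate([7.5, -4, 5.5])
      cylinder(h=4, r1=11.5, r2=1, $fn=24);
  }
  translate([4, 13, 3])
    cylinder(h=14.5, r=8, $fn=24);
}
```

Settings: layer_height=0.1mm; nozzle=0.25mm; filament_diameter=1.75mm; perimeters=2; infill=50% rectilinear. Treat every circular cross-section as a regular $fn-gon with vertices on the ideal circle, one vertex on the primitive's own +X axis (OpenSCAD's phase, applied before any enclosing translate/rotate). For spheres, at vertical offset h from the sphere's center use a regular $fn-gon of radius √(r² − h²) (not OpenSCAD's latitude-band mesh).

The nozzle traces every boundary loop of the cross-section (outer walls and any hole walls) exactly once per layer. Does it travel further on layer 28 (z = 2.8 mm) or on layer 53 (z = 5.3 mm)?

Layer 28 (z = 2.8): the sphere: section is a regular 24-gon, circumradius = √(r²−h²) = √(3²−0.2²) = 2.993 (perimeter = 2·24·2.993·sin(180°/24) = 18.75 mm); the cone at (7.5, -4) is not intersected at this z (z outside [5.5, 9.5]); Combining (union): only the r=3 sphere is present, so the union is just that shape — boundary = 18.75 mm; the cylinder at (4, 13) is absent (z outside [3, 17.5]); After the difference (first − rest): none of the subtracted shapes is present at this height, so the result so far is unchanged — boundary = 18.75 mm. So its perimeter = 18.75 mm. Layer 53 (z = 5.3): the sphere: section is a regular 24-gon, circumradius = √(r²−h²) = √(3²−2.3²) = 1.926 (perimeter = 2·24·1.926·sin(180°/24) = 12.07 mm); the cone at (7.5, -4) is absent (z outside [5.5, 9.5]); Merging all regions: only the r=3 sphere is present, so the union is just that shape — boundary = 12.07 mm; the cylinder at (4, 13): section is a regular 24-gon, circumradius r=8 (perimeter = 2·24·8.000·sin(180°/24) = 50.12 mm); Subtracting the remaining from the first: starting from the result so far, the r=8 cylinder at (4, 13) misses the remaining region (no effect) — boundary = 12.07 mm. So its perimeter = 12.07 mm. Layer 28 is larger (18.75 vs 12.07 mm).

layer 28 (z = 2.8 mm)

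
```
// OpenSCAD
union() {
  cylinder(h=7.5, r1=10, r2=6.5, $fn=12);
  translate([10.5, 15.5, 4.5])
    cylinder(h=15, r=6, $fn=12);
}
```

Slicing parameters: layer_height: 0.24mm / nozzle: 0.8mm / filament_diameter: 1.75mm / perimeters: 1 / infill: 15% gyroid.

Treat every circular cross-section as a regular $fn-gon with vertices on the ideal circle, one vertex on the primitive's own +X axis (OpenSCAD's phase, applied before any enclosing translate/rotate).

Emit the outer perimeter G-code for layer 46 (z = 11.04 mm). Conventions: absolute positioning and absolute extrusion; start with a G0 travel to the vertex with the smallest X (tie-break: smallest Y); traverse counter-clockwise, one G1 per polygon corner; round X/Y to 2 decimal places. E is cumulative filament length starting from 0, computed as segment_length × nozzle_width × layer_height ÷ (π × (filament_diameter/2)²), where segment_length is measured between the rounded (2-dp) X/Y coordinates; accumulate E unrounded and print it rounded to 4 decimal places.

G0 X4.50 Y15.50 Z11.04
G1 X5.30 Y12.50 E0.2478
G1 X7.50 Y10.30 E0.4962
G1 X10.50 Y9.50 E0.7440
G1 X13.50 Y10.30 E0.9919
G1 X15.70 Y12.50 E1.2402
G1 X16.50 Y15.50 E1.4881
G1 X15.70 Y18.50 E1.7359
G1 X13.50 Y20.70 E1.9843
G1 X10.50 Y21.50 E2.2321
G1 X7.50 Y20.70 E2.4800
G1 X5.30 Y18.50 E2.7283
G1 X4.50 Y15.50 E2.9762

At z = 11.04 mm: the cone is absent (z outside [0, 7.5]); the cylinder at (10.5, 15.5): section is a regular 12-gon, circumradius r=6; Combining (union): only the r=6 cylinder at (10.5, 15.5) is present, so the union is just that shape — 1 connected region. The outline is a single polygon with 12 vertices. Extrusion per mm of travel: 0.8 × 0.24 / (π × 0.875²) = 0.079824. Accumulating E over each segment gives final E = 2.9762.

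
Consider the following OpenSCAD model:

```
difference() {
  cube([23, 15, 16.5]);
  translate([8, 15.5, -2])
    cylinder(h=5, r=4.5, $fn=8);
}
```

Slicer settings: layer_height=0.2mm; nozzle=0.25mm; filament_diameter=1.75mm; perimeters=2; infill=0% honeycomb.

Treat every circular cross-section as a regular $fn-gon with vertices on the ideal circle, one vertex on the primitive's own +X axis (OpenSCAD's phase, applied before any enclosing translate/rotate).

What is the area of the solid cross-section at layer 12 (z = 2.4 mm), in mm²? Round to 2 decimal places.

320.76 mm²

At z = 2.4 mm: the 23×15 cube contributes its full rectangle (area 345.00 mm²); the r=4.5 cylinder at (8, 15.5) contributes a regular 8-gon of circumradius 4.5 (area = (8/2)·4.500²·sin(360°/8) = 57.28 mm²); After the difference (first − rest): starting from the 23×15 cube (345.00 mm²), the r=4.5 cylinder at (8, 15.5) partially overlaps it — only the 24.24 mm² overlap (of its 57.28 mm²) is removed, clipping the outline — area = 320.76 mm². Overall, the cross-section is a single solid region. Net area = 320.76 mm².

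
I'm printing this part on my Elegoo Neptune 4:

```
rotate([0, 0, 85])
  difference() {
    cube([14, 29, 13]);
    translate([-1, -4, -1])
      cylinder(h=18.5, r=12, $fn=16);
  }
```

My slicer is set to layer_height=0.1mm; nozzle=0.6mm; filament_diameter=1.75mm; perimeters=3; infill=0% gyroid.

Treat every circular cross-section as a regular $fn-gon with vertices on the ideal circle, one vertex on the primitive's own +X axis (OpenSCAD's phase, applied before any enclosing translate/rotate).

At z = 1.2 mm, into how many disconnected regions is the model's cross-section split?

At z = 1.2 mm: the 14×29 cube contributes its full rectangle; the cylinder at (-1, -4): section is a regular 16-gon, circumradius r=12; Taking the first minus the rest: starting from the 14×29 cube, the r=12 cylinder at (-1, -4) partially overlaps it — only the 55.90 mm² overlap (of its 440.85 mm²) is removed, clipping the outline — 1 connected region; (whole slice rotated 85° about Z — lengths, areas and connectivity unchanged). The result has 1 disconnected region.

1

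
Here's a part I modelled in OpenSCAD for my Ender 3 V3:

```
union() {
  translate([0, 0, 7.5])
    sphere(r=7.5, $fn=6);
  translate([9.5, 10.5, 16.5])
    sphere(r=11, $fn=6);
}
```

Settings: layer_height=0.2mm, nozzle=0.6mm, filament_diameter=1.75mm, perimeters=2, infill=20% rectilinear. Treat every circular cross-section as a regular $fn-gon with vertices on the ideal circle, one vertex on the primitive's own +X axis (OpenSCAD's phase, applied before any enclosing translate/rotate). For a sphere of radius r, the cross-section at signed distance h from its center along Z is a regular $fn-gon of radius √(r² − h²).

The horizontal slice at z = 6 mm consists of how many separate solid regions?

At z = 6 mm: the r=7.5 sphere contributes a regular 6-gon of circumradius √(7.5²−1.5²) = 7.348; the r=11 sphere at (9.5, 10.5) slices to a regular 6-gon of circumradius 3.279 (√(r²−h²) with h=10.5 from center); Merging all regions: the 2 present regions are separate (no shared area or edge), so areas and boundary lengths simply add and each stays a separate island — 2 connected regions. The result has 2 disconnected regions.

2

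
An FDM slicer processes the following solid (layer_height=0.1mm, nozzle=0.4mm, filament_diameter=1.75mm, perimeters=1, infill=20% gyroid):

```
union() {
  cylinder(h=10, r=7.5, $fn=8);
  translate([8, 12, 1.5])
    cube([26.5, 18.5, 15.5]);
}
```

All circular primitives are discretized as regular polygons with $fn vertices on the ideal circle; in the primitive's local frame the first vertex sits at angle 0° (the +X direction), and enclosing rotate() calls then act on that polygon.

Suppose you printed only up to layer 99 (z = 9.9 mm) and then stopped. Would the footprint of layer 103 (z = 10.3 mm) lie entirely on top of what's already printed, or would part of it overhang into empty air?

entirely on top

Compare the two slices. At z = 9.9: the cylinder: section is a regular 8-gon, circumradius r=7.5 (area = (8/2)·7.500²·sin(360°/8) = 159.10 mm²); the 26.5×18.5 cube at (8, 12) contributes its full rectangle (area 490.25 mm²); Taking the union: the 2 present regions are separate (no shared area or edge), so areas and boundary lengths simply add and each stays a separate island — area = 649.35 mm². At z = 10.3: the cylinder is not intersected at this z (z outside [0, 10]); the cube at (8, 12) (footprint 26.5×18.5) is included at this height (area 490.25 mm²); Combining (union): only the 26.5×18.5 cube at (8, 12) is present, so the union is just that shape — area = 490.25 mm². Checking containment: the cross-section at z = 10.3 is a subset of the cross-section at z = 9.9.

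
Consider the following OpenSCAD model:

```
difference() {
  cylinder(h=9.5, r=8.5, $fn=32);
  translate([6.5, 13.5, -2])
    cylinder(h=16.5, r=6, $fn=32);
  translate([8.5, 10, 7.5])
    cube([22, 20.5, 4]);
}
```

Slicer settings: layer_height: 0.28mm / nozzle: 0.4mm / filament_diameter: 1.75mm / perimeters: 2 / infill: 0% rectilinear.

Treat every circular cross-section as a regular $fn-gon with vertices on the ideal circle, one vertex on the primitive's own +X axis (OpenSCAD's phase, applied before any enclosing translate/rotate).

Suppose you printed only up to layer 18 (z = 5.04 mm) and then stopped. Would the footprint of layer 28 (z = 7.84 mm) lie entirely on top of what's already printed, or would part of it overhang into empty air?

Compare the two slices. At z = 5.04: the r=8.5 cylinder contributes a regular 32-gon of circumradius 8.5 (area = (32/2)·8.500²·sin(360°/32) = 225.52 mm²); the r=6 cylinder at (6.5, 13.5) contributes a regular 32-gon of circumradius 6 (area = (32/2)·6.000²·sin(360°/32) = 112.37 mm²); the cube at (8.5, 10) does not reach this height (z outside [7.5, 11.5]); Subtracting the remaining from the first: starting from the r=8.5 cylinder (225.52 mm²), the r=6 cylinder at (6.5, 13.5) misses the remaining region (no effect) — area = 225.52 mm². At z = 7.84: the r=8.5 cylinder contributes a regular 32-gon of circumradius 8.5 (area = (32/2)·8.500²·sin(360°/32) = 225.52 mm²); the r=6 cylinder at (6.5, 13.5) gives a regular 32-gon of circumradius 6 (constant along its height) (area = (32/2)·6.000²·sin(360°/32) = 112.37 mm²); the cube at (8.5, 10) (footprint 22×20.5) is included at this height (area 451.00 mm²); Subtracting the remaining from the first: starting from the r=8.5 cylinder (225.52 mm²), the r=6 cylinder at (6.5, 13.5) misses the remaining region (no effect); the 22×20.5 cube at (8.5, 10) misses the remaining region (no effect) — area = 225.52 mm². Checking containment: the cross-section at z = 7.84 is a subset of the cross-section at z = 5.04.

entirely on top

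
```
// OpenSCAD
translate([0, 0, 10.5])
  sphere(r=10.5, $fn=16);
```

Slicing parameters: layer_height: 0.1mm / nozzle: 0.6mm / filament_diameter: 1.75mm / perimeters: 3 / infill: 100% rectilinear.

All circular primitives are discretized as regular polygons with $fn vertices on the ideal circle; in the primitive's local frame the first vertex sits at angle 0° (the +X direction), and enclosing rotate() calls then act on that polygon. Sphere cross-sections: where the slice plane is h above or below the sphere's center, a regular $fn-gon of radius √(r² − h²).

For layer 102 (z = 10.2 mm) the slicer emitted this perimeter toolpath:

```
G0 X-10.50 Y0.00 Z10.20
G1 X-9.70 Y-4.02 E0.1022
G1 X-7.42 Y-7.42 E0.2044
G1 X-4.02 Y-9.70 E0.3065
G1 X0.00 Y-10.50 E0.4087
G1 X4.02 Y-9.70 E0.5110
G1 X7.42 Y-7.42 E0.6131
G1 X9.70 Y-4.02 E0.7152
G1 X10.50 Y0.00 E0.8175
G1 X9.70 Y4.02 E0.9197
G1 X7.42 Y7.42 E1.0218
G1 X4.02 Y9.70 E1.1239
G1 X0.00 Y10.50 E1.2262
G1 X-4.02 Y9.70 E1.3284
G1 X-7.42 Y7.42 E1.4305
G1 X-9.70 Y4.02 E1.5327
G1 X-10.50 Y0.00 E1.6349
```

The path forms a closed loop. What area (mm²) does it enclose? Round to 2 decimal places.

Apply the shoelace formula to the sequence of (X, Y) vertices; enclosed area = 337.42 mm².

337.42 mm²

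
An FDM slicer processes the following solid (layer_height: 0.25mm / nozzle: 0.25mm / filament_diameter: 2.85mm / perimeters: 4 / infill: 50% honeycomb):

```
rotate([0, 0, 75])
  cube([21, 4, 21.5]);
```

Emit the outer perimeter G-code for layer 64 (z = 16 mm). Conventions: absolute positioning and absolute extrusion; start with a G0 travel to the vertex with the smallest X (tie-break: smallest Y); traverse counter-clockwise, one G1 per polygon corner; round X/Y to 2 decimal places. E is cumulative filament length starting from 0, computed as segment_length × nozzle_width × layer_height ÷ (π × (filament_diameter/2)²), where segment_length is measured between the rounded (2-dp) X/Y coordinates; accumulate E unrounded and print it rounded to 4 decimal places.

G0 X-3.86 Y1.04 Z16.00
G1 X0.00 Y0.00 E0.0392
G1 X5.44 Y20.28 E0.2449
G1 X1.57 Y21.32 E0.2841
G1 X-3.86 Y1.04 E0.4898

At z = 16 mm: the cube (footprint 21×4) is included at this height; (whole slice rotated 75° about Z — lengths, areas and connectivity unchanged). The outline is a single polygon with 4 vertices. Extrusion per mm of travel: 0.25 × 0.25 / (π × 1.425²) = 0.009797. Accumulating E over each segment gives final E = 0.4898.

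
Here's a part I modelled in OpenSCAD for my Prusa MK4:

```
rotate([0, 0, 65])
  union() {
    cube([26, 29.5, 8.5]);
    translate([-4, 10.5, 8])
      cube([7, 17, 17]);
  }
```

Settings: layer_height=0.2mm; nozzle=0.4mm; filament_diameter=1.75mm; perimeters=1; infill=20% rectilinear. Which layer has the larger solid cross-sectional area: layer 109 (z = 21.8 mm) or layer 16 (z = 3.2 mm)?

Layer 109 (z = 21.8): the cube does not reach this height (z outside [0, 8.5]); the cube at (-4, 10.5) is present — its section is the full 7×17 rectangle (area 119.00 mm²); Merging all regions: only the 7×17 cube at (-4, 10.5) is present, so the union is just that shape — area = 119.00 mm²; (whole slice rotated 65° about Z — lengths, areas and connectivity unchanged). So its area = 119.00 mm². Layer 16 (z = 3.2): the cube is present — its section is the full 26×29.5 rectangle (area 767.00 mm²); the cube at (-4, 10.5) is not intersected at this z (z outside [8, 25]); Taking the union: only the 26×29.5 cube is present, so the union is just that shape — area = 767.00 mm²; (rotated 65° about Z; rotation is an isometry so areas/perimeters/island counts are preserved). So its area = 767.00 mm². Layer 16 is larger (767.00 vs 119.00 mm²).

layer 16 (z = 3.2 mm)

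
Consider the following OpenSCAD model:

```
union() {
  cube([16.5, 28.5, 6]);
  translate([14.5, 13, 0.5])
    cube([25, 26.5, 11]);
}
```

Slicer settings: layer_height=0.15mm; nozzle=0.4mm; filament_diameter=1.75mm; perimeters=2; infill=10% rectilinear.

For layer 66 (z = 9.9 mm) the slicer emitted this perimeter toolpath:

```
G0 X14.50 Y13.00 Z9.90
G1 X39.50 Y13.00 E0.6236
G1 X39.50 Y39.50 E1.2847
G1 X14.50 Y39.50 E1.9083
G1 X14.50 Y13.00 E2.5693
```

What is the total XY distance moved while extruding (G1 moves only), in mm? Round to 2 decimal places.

103.00 mm

Sum the Euclidean lengths of each G1 segment: total = 103.00 mm.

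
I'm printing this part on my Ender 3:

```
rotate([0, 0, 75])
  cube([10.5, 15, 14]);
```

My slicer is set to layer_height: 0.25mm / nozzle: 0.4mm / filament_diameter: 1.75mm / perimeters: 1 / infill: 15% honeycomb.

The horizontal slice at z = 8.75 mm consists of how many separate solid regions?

1

At z = 8.75 mm: the cube (footprint 10.5×15) is included at this height; (whole slice rotated 75° about Z — lengths, areas and connectivity unchanged). The result has 1 disconnected region.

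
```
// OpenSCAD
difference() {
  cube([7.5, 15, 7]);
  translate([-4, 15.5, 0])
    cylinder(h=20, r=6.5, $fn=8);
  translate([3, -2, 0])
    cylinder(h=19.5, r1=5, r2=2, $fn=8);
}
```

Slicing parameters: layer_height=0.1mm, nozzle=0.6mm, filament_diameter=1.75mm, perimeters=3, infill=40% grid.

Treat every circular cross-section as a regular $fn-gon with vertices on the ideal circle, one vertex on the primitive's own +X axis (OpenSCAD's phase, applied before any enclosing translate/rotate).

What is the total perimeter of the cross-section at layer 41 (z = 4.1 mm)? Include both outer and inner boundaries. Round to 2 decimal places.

43.55 mm

At z = 4.1 mm: the cube is present — its section is the full 7.5×15 rectangle (perimeter 45.00 mm); the cylinder at (-4, 15.5): section is a regular 8-gon, circumradius r=6.5 (perimeter = 2·8·6.500·sin(180°/8) = 39.80 mm); the cone at (3, -2) contributes a regular 8-gon of circumradius 4.369 (interpolated between r1=5 and r2=2 at t=0.210) (perimeter = 2·8·4.369·sin(180°/8) = 26.75 mm); Taking the first minus the rest: starting from the 7.5×15 cube, the r=6.5 cylinder at (-4, 15.5) partially overlaps it — only the 5.99 mm² overlap (of its 119.50 mm²) is removed, clipping the outline; the cone at (3, -2) partially overlaps it — only the 10.83 mm² overlap (of its 54.00 mm²) is removed, clipping the outline — boundary = 43.55 mm. Overall, the cross-section is a single solid region. Total boundary length (outer) = 43.55 mm.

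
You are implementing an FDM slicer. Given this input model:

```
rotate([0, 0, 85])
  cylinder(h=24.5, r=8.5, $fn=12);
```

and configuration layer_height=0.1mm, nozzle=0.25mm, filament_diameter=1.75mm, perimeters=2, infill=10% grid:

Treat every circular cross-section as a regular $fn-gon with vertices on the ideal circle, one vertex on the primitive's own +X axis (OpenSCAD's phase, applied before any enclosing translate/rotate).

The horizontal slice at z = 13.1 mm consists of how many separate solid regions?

1

At z = 13.1 mm: the r=8.5 cylinder contributes a regular 12-gon of circumradius 8.5; (whole slice rotated 85° about Z — lengths, areas and connectivity unchanged). The result has 1 disconnected region.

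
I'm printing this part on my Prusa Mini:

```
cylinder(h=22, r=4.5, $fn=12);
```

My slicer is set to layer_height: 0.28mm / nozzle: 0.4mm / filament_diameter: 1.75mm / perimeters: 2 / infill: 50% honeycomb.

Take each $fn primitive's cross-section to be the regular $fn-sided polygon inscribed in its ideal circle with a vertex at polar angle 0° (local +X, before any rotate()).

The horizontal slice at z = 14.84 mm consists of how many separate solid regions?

At z = 14.84 mm: the cylinder: section is a regular 12-gon, circumradius r=4.5. The result has 1 disconnected region.

1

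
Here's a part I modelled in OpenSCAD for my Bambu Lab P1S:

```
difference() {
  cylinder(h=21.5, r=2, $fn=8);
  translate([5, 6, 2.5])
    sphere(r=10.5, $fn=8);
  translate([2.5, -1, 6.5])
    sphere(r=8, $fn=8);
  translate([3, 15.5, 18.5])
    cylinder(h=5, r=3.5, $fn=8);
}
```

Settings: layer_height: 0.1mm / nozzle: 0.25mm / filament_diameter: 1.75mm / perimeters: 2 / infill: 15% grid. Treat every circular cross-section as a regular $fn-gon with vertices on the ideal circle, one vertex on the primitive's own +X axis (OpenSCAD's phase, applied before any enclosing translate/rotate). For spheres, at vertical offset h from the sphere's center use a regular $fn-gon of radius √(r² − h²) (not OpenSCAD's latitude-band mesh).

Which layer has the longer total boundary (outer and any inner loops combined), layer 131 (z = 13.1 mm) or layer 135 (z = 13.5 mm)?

Layer 131 (z = 13.1): the r=2 cylinder contributes a regular 8-gon of circumradius 2 (perimeter = 2·8·2.000·sin(180°/8) = 12.25 mm); the sphere at (5, 6) does not reach this height (|z−center|=10.600 > r=10.5); the r=8 sphere at (2.5, -1) contributes a regular 8-gon of circumradius √(8²−6.6²) = 4.521 (perimeter = 2·8·4.521·sin(180°/8) = 27.68 mm); the cylinder at (3, 15.5) does not reach this height (z outside [18.5, 23.5]); Subtracting the remaining from the first: starting from the r=2 cylinder, the r=8 sphere at (2.5, -1) partially overlaps it — only the 10.63 mm² overlap (of its 57.81 mm²) is removed, clipping the outline — boundary = 4.82 mm. So its perimeter = 4.82 mm. Layer 135 (z = 13.5): the r=2 cylinder contributes a regular 8-gon of circumradius 2 (perimeter = 2·8·2.000·sin(180°/8) = 12.25 mm); the sphere at (5, 6) is absent (|z−center|=11.000 > r=10.5); the r=8 sphere at (2.5, -1) slices to a regular 8-gon of circumradius 3.873 (√(r²−h²) with h=7 from center) (perimeter = 2·8·3.873·sin(180°/8) = 23.71 mm); the cylinder at (3, 15.5) does not reach this height (z outside [18.5, 23.5]); Taking the first minus the rest: starting from the r=2 cylinder, the r=8 sphere at (2.5, -1) partially overlaps it — only the 8.80 mm² overlap (of its 42.43 mm²) is removed, clipping the outline — boundary = 9.08 mm. So its perimeter = 9.08 mm. Layer 135 is larger (9.08 vs 4.82 mm).

layer 135 (z = 13.5 mm)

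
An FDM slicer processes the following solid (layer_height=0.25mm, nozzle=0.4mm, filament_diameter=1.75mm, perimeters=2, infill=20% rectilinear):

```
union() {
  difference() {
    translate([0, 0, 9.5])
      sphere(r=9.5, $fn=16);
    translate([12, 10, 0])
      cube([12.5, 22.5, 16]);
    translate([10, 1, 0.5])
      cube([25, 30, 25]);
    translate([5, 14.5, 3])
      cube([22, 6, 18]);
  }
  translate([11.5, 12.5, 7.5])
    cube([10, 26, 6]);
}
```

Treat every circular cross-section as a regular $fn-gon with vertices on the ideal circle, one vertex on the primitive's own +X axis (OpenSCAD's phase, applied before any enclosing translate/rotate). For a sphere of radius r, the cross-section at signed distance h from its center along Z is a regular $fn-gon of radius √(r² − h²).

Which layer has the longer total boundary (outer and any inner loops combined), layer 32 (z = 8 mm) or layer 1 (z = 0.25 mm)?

Layer 32 (z = 8): the sphere: section is a regular 16-gon, circumradius = √(r²−h²) = √(9.5²−1.5²) = 9.381 (perimeter = 2·16·9.381·sin(180°/16) = 58.56 mm); the cube at (12, 10) (footprint 12.5×22.5) is included at this height (perimeter 70.00 mm); the cube at (10, 1) is present — its section is the full 25×30 rectangle (perimeter 110.00 mm); the cube at (5, 14.5) is present — its section is the full 22×6 rectangle (perimeter 56.00 mm); Subtracting the remaining from the first: starting from the r=9.5 sphere, the 12.5×22.5 cube at (12, 10) misses the remaining region (no effect); the 25×30 cube at (10, 1) misses the remaining region (no effect); the 22×6 cube at (5, 14.5) misses the remaining region (no effect) — boundary = 58.56 mm; the cube at (11.5, 12.5) (footprint 10×26) is included at this height (perimeter 72.00 mm); Combining (union): the 2 present regions are separate (no shared area or edge), so areas and boundary lengths simply add and each stays a separate island — boundary = 130.56 mm. So its perimeter = 130.56 mm. Layer 1 (z = 0.25): the r=9.5 sphere slices to a regular 16-gon of circumradius 2.165 (√(r²−h²) with h=9.25 from center) (perimeter = 2·16·2.165·sin(180°/16) = 13.52 mm); the cube at (12, 10) is present — its section is the full 12.5×22.5 rectangle (perimeter 70.00 mm); the cube at (10, 1) does not reach this height (z outside [0.5, 25.5]); the cube at (5, 14.5) is not intersected at this z (z outside [3, 21]); Subtracting the remaining from the first: starting from the r=9.5 sphere, the 12.5×22.5 cube at (12, 10) misses the remaining region (no effect) — boundary = 13.52 mm; the cube at (11.5, 12.5) does not reach this height (z outside [7.5, 13.5]); Taking the union: only the result so far is present, so the union is just that shape — boundary = 13.52 mm. So its perimeter = 13.52 mm. Layer 32 is larger (130.56 vs 13.52 mm).

layer 32 (z = 8 mm)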